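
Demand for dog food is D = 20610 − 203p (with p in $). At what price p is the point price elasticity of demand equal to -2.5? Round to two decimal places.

Ed = −203p/(20610 − 203p). Set this equal to -2.5:
203p = 2.5·(20610 − 203p) ⇒ 203p(1 + 2.5) = 2.5·20610
p = 2.5·20610 / (203·3.5) = 72.5193…

72.52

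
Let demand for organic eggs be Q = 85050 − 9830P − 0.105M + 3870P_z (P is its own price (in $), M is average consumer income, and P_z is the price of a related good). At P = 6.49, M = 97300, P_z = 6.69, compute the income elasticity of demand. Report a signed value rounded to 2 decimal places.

-0.28

At the given values, Q = 85050 − 9830(6.49) − 0.105(97300) + 3870(6.69) = 36927.1.
∂Q/∂M = -0.105.
E = (-0.105) × (97300/36927.1) = -0.2766…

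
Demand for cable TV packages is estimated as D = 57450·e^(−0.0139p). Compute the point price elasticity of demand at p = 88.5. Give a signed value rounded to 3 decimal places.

dD/dp = −0.0139·D = -233.377. At p = 88.5, D = 16789.7.
Ed = (dD/dp)·(p/D) = (-233.377) × (88.5/16789.7) = -1.23015

-1.230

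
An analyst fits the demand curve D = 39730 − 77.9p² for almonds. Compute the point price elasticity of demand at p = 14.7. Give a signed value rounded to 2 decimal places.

-1.47

dD/dp = −2·77.9·p = -2290.26. At p = 14.7, D = 22896.589.
Ed = (dD/dp)·(p/D) = (-2290.26) × (14.7/22896.589) = -1.4703…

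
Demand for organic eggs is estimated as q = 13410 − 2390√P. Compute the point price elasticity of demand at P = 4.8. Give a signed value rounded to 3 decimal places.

dq/dP = −2390/(2√P) = -545.44. At P = 4.8, q = 8173.77.
Ed = (dq/dP)·(P/q) = (-545.44) × (4.8/8173.77) = -0.32030…

-0.320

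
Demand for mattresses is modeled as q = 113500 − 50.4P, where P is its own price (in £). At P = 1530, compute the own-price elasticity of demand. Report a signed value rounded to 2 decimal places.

-2.12

At the given values, q = 113500 − 50.4(1530) = 36388.
∂q/∂P = −50.4.
E = (-50.4) × (1530/36388) = -2.1191…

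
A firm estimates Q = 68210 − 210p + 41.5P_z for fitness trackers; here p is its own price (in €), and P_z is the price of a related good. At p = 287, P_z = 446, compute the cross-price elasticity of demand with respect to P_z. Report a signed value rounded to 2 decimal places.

At the given values, Q = 68210 − 210(287) + 41.5(446) = 26449.
∂Q/∂P_z = 41.5.
E = (41.5) × (446/26449) = 0.6997…

0.70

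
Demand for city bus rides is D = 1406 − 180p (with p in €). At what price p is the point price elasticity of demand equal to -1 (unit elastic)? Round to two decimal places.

3.91

Ed = −180p/(1406 − 180p). Set this equal to -1:
180p = 1·(1406 − 180p) ⇒ 180p(1 + 1) = 1·1406
p = 1·1406 / (180·2) = 3.9055…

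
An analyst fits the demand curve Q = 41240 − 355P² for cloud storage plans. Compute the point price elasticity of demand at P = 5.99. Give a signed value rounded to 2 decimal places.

dQ/dP = −2·355·P = -4252.9. At P = 5.99, Q = 28502.5645.
Ed = (dQ/dP)·(P/Q) = (-4252.9) × (5.99/28502.5645) = -0.8937…

-0.89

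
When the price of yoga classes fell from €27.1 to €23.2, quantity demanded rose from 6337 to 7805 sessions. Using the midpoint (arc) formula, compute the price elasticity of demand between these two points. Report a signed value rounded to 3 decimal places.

-1.339

%ΔQ = (7805 − 6337) / [(6337 + 7805)/2] = 1468/7071 = 0.207608…
%ΔP = (23.2 − 27.1) / [(27.1 + 23.2)/2] = -3.9/25.15 = -0.155069…
Arc Ed = %ΔQ / %ΔP = (1468/7071) / (-3.9/25.15) = -1.33880…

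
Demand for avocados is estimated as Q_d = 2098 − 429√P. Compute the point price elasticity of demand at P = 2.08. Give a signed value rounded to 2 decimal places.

dQ_d/dP = −429/(2√P) = -148.729. At P = 2.08, Q_d = 1479.29.
Ed = (dQ_d/dP)·(P/Q_d) = (-148.729) × (2.08/1479.29) = -0.2091…

-0.21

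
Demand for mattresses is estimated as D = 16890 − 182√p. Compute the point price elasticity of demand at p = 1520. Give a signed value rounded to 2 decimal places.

-0.36

dD/dp = −182/(2√p) = -2.3341. At p = 1520, D = 9794.33.
Ed = (dD/dp)·(p/D) = (-2.3341) × (1520/9794.33) = -0.3622…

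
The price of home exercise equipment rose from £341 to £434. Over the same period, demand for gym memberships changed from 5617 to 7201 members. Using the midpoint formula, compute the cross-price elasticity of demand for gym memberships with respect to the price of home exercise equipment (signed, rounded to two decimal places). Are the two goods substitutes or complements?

1.03; substitutes

%ΔQ_{gym memberships} = (7201 − 5617)/avg = 1584/6409 = 0.247152…
%ΔP_{home exercise equipment} = (434 − 341)/avg = 93/387.5 = 0.24
E_cross = (1584/6409) / (93/387.5) = 1.0298…
E_cross > 0 ⇒ the goods are substitutes.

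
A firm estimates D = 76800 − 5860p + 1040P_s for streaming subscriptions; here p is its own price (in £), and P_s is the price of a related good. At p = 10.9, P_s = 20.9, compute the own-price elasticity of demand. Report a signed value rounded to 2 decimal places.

At the given values, D = 76800 − 5860(10.9) + 1040(20.9) = 34662.
∂D/∂p = −5860.
E = (-5860) × (10.9/34662) = -1.8427…

-1.84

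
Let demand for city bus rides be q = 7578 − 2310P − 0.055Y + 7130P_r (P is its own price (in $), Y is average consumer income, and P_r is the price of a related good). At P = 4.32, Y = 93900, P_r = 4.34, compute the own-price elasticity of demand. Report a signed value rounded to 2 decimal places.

At the given values, q = 7578 − 2310(4.32) − 0.055(93900) + 7130(4.34) = 23378.5.
∂q/∂P = −2310.
E = (-2310) × (4.32/23378.5) = -0.4268…

-0.43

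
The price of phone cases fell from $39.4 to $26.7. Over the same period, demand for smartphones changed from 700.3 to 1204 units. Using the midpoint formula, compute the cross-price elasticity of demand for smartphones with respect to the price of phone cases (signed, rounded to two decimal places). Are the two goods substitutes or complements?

-1.38; complements

%ΔQ_{smartphones} = (1204 − 700.3)/avg = 503.7/952.15 = 0.529013…
%ΔP_{phone cases} = (26.7 − 39.4)/avg = -12.7/33.05 = -0.384266…
E_cross = (503.7/952.15) / (-12.7/33.05) = -1.3766…
E_cross < 0 ⇒ the goods are complements.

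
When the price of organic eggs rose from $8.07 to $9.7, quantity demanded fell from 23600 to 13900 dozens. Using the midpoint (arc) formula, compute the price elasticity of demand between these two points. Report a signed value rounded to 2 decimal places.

%ΔQ = (13900 − 23600) / [(23600 + 13900)/2] = -9700/18750 = -0.517333…
%ΔP = (9.7 − 8.07) / [(8.07 + 9.7)/2] = 1.63/8.885 = 0.183455…
Arc Ed = %ΔQ / %ΔP = (-9700/18750) / (1.63/8.885) = -2.8199…

-2.82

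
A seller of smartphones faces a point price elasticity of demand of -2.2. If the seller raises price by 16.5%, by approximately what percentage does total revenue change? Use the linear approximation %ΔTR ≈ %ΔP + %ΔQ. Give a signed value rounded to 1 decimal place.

%ΔQ ≈ Ed × %ΔP = (-2.2) × (+16.5%) = -36.3000%
%ΔTR ≈ %ΔP + %ΔQ = (+16.5%) + (-36.3000%) = -19.8000%

-19.8%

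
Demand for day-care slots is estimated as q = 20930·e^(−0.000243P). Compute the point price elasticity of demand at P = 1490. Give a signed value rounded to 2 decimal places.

dq/dP = −0.000243·q = -3.54104. At P = 1490, q = 14572.2.
Ed = (dq/dP)·(P/q) = (-3.54104) × (1490/14572.2) = -0.3620…

-0.36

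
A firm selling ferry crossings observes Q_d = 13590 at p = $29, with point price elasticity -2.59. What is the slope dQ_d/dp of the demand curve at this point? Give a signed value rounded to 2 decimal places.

Ed = (dQ_d/dp)·(p/Q_d) ⇒ dQ_d/dp = Ed·Q_d/p = (-2.59)·13590/29 = -1213.7275…

-1213.73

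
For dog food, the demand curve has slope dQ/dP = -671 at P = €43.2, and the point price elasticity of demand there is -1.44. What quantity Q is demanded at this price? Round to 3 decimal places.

20130.000

Ed = (dQ/dP)·(P/Q) ⇒ Q = (dQ/dP)·P/Ed = (-671)·43.2/(-1.44) = 20130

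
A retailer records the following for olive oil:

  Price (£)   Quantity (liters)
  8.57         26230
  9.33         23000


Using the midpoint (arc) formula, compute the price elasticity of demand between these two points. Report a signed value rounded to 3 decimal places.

-1.545

%ΔQ = (23000 − 26230) / [(26230 + 23000)/2] = -3230/24615 = -0.131220…
%ΔP = (9.33 − 8.57) / [(8.57 + 9.33)/2] = 0.76/8.95 = 0.084916…
Arc Ed = %ΔQ / %ΔP = (-3230/24615) / (0.76/8.95) = -1.54529…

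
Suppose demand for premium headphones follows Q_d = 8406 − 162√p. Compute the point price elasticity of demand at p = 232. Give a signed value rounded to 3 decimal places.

dQ_d/dp = −162/(2√p) = -5.31791. At p = 232, Q_d = 5938.49.
Ed = (dQ_d/dp)·(p/Q_d) = (-5.31791) × (232/5938.49) = -0.20775…

-0.208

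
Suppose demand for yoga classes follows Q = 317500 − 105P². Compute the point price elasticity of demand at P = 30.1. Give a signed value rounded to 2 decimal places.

dQ/dP = −2·105·P = -6321. At P = 30.1, Q = 222368.95.
Ed = (dQ/dP)·(P/Q) = (-6321) × (30.1/222368.95) = -0.8556…

-0.86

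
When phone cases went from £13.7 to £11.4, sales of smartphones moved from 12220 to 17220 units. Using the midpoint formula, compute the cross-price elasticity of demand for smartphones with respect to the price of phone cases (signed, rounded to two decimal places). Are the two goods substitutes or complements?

-1.85; complements

%ΔQ_{smartphones} = (17220 − 12220)/avg = 5000/14720 = 0.339673…
%ΔP_{phone cases} = (11.4 − 13.7)/avg = -2.3/12.55 = -0.183266…
E_cross = (5000/14720) / (-2.3/12.55) = -1.8534…
E_cross < 0 ⇒ the goods are complements.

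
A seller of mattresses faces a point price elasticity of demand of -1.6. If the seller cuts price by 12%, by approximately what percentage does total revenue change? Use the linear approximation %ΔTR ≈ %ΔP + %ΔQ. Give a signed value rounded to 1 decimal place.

+7.2%

%ΔQ ≈ Ed × %ΔP = (-1.6) × (-12%) = +19.2000%
%ΔTR ≈ %ΔP + %ΔQ = (-12%) + (+19.2000%) = +7.2000%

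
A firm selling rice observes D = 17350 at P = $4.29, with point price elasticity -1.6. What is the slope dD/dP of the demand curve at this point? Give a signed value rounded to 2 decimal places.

Ed = (dD/dP)·(P/D) ⇒ dD/dP = Ed·D/P = (-1.6)·17350/4.29 = -6470.8624…

-6470.86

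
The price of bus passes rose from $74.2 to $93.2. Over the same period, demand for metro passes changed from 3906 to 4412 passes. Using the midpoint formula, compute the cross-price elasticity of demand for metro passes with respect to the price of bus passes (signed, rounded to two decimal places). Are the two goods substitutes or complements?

0.54; substitutes

%ΔQ_{metro passes} = (4412 − 3906)/avg = 506/4159 = 0.121663…
%ΔP_{bus passes} = (93.2 − 74.2)/avg = 19/83.7 = 0.227001…
E_cross = (506/4159) / (19/83.7) = 0.5359…
E_cross > 0 ⇒ the goods are substitutes.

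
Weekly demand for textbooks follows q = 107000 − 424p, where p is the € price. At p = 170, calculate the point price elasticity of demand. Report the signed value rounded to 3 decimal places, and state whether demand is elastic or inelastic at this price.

-2.064; elastic

dq/dp = −424. At p = 170, q = 107000 − 424(170) = 34920.
Ed = (dq/dp)·(p/q) = −424 × (170/34920) = -2.06414…
|Ed| = 2.064 > 1, so demand is elastic.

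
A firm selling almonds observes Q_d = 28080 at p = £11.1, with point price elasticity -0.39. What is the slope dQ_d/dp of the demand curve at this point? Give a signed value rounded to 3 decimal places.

-986.595

Ed = (dQ_d/dp)·(p/Q_d) ⇒ dQ_d/dp = Ed·Q_d/p = (-0.39)·28080/11.1 = -986.59459…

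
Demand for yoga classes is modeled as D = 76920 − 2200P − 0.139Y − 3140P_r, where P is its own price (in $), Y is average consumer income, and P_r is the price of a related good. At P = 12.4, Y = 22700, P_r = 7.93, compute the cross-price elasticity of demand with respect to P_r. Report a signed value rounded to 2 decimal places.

-1.15

At the given values, D = 76920 − 2200(12.4) − 0.139(22700) − 3140(7.93) = 21584.5.
∂D/∂P_r = -3140.
E = (-3140) × (7.93/21584.5) = -1.1536…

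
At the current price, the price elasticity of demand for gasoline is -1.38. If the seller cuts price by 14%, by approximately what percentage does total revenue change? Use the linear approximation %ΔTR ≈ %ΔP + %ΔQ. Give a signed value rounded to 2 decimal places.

+5.32%

%ΔQ ≈ Ed × %ΔP = (-1.38) × (-14%) = +19.3200%
%ΔTR ≈ %ΔP + %ΔQ = (-14%) + (+19.3200%) = +5.3200%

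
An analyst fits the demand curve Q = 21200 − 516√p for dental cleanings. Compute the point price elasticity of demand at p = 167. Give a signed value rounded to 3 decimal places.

-0.229

dQ/dp = −516/(2√p) = -19.9646. At p = 167, Q = 14531.8.
Ed = (dQ/dp)·(p/Q) = (-19.9646) × (167/14531.8) = -0.22943…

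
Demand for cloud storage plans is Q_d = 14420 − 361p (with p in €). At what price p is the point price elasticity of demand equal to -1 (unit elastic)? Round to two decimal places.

19.97

Ed = −361p/(14420 − 361p). Set this equal to -1:
361p = 1·(14420 − 361p) ⇒ 361p(1 + 1) = 1·14420
p = 1·14420 / (361·2) = 19.9722…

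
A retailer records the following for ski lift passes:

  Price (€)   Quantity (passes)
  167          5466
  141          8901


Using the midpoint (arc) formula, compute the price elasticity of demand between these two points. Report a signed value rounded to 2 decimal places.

%ΔQ = (8901 − 5466) / [(5466 + 8901)/2] = 3435/7183.5 = 0.478179…
%ΔP = (141 − 167) / [(167 + 141)/2] = -26/154 = -0.168831…
Arc Ed = %ΔQ / %ΔP = (3435/7183.5) / (-26/154) = -2.8322…

-2.83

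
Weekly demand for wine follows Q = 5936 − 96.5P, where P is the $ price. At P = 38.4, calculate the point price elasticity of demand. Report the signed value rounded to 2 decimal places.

dQ/dP = −96.5. At P = 38.4, Q = 5936 − 96.5(38.4) = 2230.4.
Ed = (dQ/dP)·(P/Q) = −96.5 × (38.4/2230.4) = -1.6614…

-1.66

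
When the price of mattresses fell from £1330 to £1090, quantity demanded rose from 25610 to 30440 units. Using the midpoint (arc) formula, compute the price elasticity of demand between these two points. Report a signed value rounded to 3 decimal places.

%ΔQ = (30440 − 25610) / [(25610 + 30440)/2] = 4830/28025 = 0.172346…
%ΔP = (1090 − 1330) / [(1330 + 1090)/2] = -240/1210 = -0.198347…
Arc Ed = %ΔQ / %ΔP = (4830/28025) / (-240/1210) = -0.86891…

-0.869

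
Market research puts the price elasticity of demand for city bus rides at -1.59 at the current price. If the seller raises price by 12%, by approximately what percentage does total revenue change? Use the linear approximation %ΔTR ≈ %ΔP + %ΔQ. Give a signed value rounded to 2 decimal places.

%ΔQ ≈ Ed × %ΔP = (-1.59) × (+12%) = -19.0800%
%ΔTR ≈ %ΔP + %ΔQ = (+12%) + (-19.0800%) = -7.0800%

-7.08%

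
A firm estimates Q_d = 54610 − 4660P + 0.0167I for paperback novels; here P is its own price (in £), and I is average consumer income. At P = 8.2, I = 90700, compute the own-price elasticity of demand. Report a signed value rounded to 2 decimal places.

-2.13

At the given values, Q_d = 54610 − 4660(8.2) + 0.0167(90700) = 17912.69.
∂Q_d/∂P = −4660.
E = (-4660) × (8.2/17912.69) = -2.1332…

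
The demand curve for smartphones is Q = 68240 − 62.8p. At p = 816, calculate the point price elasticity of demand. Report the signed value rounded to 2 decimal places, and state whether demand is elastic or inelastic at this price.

dQ/dp = −62.8. At p = 816, Q = 68240 − 62.8(816) = 16995.2.
Ed = (dQ/dp)·(p/Q) = −62.8 × (816/16995.2) = -3.0152…
|Ed| = 3.02 > 1, so demand is elastic.

-3.02; elastic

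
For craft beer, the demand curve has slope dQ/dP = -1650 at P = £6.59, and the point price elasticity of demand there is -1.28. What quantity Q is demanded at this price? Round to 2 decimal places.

Ed = (dQ/dP)·(P/Q) ⇒ Q = (dQ/dP)·P/Ed = (-1650)·6.59/(-1.28) = 8494.9218…

8494.92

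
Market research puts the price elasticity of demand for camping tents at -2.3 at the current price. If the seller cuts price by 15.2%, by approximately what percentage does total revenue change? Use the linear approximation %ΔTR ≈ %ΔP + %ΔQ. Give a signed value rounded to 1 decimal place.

%ΔQ ≈ Ed × %ΔP = (-2.3) × (-15.2%) = +34.9600%
%ΔTR ≈ %ΔP + %ΔQ = (-15.2%) + (+34.9600%) = +19.7600%

+19.8%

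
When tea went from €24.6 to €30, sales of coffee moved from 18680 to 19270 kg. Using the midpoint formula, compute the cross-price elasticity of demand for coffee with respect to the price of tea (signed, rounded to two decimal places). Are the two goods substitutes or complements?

0.16; substitutes

%ΔQ_{coffee} = (19270 − 18680)/avg = 590/18975 = 0.031093…
%ΔP_{tea} = (30 − 24.6)/avg = 5.4/27.3 = 0.197802…
E_cross = (590/18975) / (5.4/27.3) = 0.1571…
E_cross > 0 ⇒ the goods are substitutes.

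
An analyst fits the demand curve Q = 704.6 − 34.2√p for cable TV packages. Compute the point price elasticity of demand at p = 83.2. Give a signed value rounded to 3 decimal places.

dQ/dp = −34.2/(2√p) = -1.87471. At p = 83.2, Q = 392.648.
Ed = (dQ/dp)·(p/Q) = (-1.87471) × (83.2/392.648) = -0.39724…

-0.397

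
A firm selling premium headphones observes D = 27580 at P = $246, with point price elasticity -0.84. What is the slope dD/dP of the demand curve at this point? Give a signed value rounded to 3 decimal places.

-94.176

Ed = (dD/dP)·(P/D) ⇒ dD/dP = Ed·D/P = (-0.84)·27580/246 = -94.17560…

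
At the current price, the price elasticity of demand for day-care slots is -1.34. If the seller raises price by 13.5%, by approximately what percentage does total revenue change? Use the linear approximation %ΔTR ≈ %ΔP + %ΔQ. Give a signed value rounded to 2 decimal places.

%ΔQ ≈ Ed × %ΔP = (-1.34) × (+13.5%) = -18.0900%
%ΔTR ≈ %ΔP + %ΔQ = (+13.5%) + (-18.0900%) = -4.5900%

-4.59%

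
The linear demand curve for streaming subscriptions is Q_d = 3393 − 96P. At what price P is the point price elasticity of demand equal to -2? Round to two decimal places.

Ed = −96P/(3393 − 96P). Set this equal to -2:
96P = 2·(3393 − 96P) ⇒ 96P(1 + 2) = 2·3393
P = 2·3393 / (96·3) = 23.5625

23.56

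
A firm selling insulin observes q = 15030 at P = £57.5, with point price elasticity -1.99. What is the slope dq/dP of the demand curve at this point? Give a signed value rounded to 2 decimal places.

Ed = (dq/dP)·(P/q) ⇒ dq/dP = Ed·q/P = (-1.99)·15030/57.5 = -520.1686…

-520.17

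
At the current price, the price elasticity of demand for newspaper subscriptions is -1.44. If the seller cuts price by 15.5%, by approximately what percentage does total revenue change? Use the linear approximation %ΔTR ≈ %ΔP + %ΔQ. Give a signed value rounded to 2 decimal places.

%ΔQ ≈ Ed × %ΔP = (-1.44) × (-15.5%) = +22.3200%
%ΔTR ≈ %ΔP + %ΔQ = (-15.5%) + (+22.3200%) = +6.8200%

+6.82%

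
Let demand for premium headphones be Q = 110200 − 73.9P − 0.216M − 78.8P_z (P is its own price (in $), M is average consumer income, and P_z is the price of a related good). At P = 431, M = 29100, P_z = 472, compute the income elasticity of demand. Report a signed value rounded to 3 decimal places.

At the given values, Q = 110200 − 73.9(431) − 0.216(29100) − 78.8(472) = 34869.9.
∂Q/∂M = -0.216.
E = (-0.216) × (29100/34869.9) = -0.18025…

-0.180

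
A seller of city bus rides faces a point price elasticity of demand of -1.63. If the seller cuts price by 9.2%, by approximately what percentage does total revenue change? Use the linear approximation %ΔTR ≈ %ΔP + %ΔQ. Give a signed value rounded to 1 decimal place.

+5.8%

%ΔQ ≈ Ed × %ΔP = (-1.63) × (-9.2%) = +14.9960%
%ΔTR ≈ %ΔP + %ΔQ = (-9.2%) + (+14.9960%) = +5.7960%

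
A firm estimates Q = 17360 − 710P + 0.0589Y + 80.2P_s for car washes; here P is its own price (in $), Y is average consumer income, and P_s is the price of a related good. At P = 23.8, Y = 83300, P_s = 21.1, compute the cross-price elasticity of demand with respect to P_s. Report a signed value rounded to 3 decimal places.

At the given values, Q = 17360 − 710(23.8) + 0.0589(83300) + 80.2(21.1) = 7060.59.
∂Q/∂P_s = 80.2.
E = (80.2) × (21.1/7060.59) = 0.23967…

0.240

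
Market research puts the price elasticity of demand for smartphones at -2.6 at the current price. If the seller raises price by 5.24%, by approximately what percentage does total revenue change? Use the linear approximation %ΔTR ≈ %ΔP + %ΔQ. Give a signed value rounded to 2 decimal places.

-8.38%

%ΔQ ≈ Ed × %ΔP = (-2.6) × (+5.24%) = -13.6240%
%ΔTR ≈ %ΔP + %ΔQ = (+5.24%) + (-13.6240%) = -8.3840%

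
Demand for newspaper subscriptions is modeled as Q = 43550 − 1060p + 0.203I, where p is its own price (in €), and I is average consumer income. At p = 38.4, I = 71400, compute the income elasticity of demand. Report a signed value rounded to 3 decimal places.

At the given values, Q = 43550 − 1060(38.4) + 0.203(71400) = 17340.2.
∂Q/∂I = 0.203.
E = (0.203) × (71400/17340.2) = 0.83587…

0.836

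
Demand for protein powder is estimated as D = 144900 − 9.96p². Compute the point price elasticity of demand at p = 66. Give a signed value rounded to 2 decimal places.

-0.85

dD/dp = −2·9.96·p = -1314.72. At p = 66, D = 101514.24.
Ed = (dD/dp)·(p/D) = (-1314.72) × (66/101514.24) = -0.8547…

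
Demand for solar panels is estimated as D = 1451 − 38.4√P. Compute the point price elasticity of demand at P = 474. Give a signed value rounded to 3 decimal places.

-0.680

dD/dP = −38.4/(2√P) = -0.881885. At P = 474, D = 614.973.
Ed = (dD/dP)·(P/D) = (-0.881885) × (474/614.973) = -0.67972…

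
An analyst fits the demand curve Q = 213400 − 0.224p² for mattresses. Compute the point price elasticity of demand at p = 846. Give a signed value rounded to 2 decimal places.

dQ/dp = −2·0.224·p = -379.008. At p = 846, Q = 53079.616.
Ed = (dQ/dp)·(p/Q) = (-379.008) × (846/53079.616) = -6.0407…

-6.04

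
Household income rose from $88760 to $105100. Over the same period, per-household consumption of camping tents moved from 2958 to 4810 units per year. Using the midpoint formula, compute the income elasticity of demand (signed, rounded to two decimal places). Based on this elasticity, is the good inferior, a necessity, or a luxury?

%ΔQ = (4810 − 2958)/[( 2958 + 4810)/2] = 1852/3884 = 0.476828…
%ΔIncome = (105100 − 88760)/[( 88760 + 105100)/2] = 16340/96930 = 0.168575…
E_income = (1852/3884) / (16340/96930) = 2.8285…
E_income > 1 ⇒ normal good, luxury.

2.83; luxury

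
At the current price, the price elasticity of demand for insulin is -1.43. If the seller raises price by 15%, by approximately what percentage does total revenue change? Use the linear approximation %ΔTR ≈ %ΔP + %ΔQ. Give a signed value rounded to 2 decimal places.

-6.45%

%ΔQ ≈ Ed × %ΔP = (-1.43) × (+15%) = -21.4500%
%ΔTR ≈ %ΔP + %ΔQ = (+15%) + (-21.4500%) = -6.4500%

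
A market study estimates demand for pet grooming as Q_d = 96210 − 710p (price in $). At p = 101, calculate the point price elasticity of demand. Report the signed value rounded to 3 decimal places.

dQ_d/dp = −710. At p = 101, Q_d = 96210 − 710(101) = 24500.
Ed = (dQ_d/dp)·(p/Q_d) = −710 × (101/24500) = -2.92693…

-2.927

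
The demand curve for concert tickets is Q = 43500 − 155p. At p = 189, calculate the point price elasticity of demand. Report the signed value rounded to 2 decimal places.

dQ/dp = −155. At p = 189, Q = 43500 − 155(189) = 14205.
Ed = (dQ/dp)·(p/Q) = −155 × (189/14205) = -2.0623…

-2.06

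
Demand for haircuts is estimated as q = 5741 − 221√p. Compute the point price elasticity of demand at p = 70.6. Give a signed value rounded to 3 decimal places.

dq/dp = −221/(2√p) = -13.151. At p = 70.6, q = 3884.07.
Ed = (dq/dp)·(p/q) = (-13.151) × (70.6/3884.07) = -0.23904…

-0.239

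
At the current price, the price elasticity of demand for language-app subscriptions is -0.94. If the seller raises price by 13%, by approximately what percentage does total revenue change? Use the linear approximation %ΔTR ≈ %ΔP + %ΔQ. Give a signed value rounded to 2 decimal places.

%ΔQ ≈ Ed × %ΔP = (-0.94) × (+13%) = -12.2200%
%ΔTR ≈ %ΔP + %ΔQ = (+13%) + (-12.2200%) = +0.7800%

+0.78%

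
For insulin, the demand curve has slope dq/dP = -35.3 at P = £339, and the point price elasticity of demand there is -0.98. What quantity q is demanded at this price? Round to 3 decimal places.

12210.918

Ed = (dq/dP)·(P/q) ⇒ q = (dq/dP)·P/Ed = (-35.3)·339/(-0.98) = 12210.91836…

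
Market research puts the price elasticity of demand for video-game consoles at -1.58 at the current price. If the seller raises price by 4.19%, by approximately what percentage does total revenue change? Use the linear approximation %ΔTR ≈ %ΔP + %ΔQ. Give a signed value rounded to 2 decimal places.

%ΔQ ≈ Ed × %ΔP = (-1.58) × (+4.19%) = -6.6202%
%ΔTR ≈ %ΔP + %ΔQ = (+4.19%) + (-6.6202%) = -2.4302%

-2.43%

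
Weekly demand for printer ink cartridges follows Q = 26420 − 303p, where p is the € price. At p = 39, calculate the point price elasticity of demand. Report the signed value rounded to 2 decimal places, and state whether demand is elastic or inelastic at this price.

-0.81; inelastic

dQ/dp = −303. At p = 39, Q = 26420 − 303(39) = 14603.
Ed = (dQ/dp)·(p/Q) = −303 × (39/14603) = -0.8092…
|Ed| = 0.81 < 1, so demand is inelastic.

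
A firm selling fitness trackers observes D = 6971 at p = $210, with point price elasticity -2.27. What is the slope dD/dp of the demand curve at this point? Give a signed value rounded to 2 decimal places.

-75.35

Ed = (dD/dp)·(p/D) ⇒ dD/dp = Ed·D/p = (-2.27)·6971/210 = -75.3531…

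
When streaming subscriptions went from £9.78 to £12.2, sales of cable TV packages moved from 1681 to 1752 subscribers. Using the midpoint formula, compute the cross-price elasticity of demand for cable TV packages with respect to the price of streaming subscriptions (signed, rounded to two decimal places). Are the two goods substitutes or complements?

%ΔQ_{cable TV packages} = (1752 − 1681)/avg = 71/1716.5 = 0.041363…
%ΔP_{streaming subscriptions} = (12.2 − 9.78)/avg = 2.42/10.99 = 0.220200…
E_cross = (71/1716.5) / (2.42/10.99) = 0.1878…
E_cross > 0 ⇒ the goods are substitutes.

0.19; substitutes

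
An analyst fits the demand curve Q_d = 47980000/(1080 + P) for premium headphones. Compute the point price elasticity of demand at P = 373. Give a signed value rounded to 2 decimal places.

-0.26

dQ_d/dP = −47980000/(1080 + P)² = -22.7263. At P = 373, Q_d = 33021.3.
Ed = (dQ_d/dP)·(P/Q_d) = (-22.7263) × (373/33021.3) = -0.2567…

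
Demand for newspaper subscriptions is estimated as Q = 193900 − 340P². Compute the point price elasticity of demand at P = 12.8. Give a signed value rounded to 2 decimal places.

-0.81

dQ/dP = −2·340·P = -8704. At P = 12.8, Q = 138194.4.
Ed = (dQ/dP)·(P/Q) = (-8704) × (12.8/138194.4) = -0.8061…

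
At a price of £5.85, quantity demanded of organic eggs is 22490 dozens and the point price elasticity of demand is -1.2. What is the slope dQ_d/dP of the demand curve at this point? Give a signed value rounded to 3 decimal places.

-4613.333

Ed = (dQ_d/dP)·(P/Q_d) ⇒ dQ_d/dP = Ed·Q_d/P = (-1.2)·22490/5.85 = -4613.33333…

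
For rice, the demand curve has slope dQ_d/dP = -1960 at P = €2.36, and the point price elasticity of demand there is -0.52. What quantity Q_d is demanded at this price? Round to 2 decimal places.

Ed = (dQ_d/dP)·(P/Q_d) ⇒ Q_d = (dQ_d/dP)·P/Ed = (-1960)·2.36/(-0.52) = 8895.3846…

8895.38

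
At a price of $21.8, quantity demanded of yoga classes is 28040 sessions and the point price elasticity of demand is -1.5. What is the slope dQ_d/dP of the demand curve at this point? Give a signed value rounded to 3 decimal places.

-1929.358

Ed = (dQ_d/dP)·(P/Q_d) ⇒ dQ_d/dP = Ed·Q_d/P = (-1.5)·28040/21.8 = -1929.35779…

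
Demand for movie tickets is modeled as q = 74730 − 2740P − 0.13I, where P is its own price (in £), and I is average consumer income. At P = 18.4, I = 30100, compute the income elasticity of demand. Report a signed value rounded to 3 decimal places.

-0.192

At the given values, q = 74730 − 2740(18.4) − 0.13(30100) = 20401.
∂q/∂I = -0.13.
E = (-0.13) × (30100/20401) = -0.19180…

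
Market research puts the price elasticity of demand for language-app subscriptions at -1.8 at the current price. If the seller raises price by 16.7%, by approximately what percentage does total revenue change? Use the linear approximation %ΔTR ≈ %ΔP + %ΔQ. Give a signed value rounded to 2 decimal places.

-13.36%

%ΔQ ≈ Ed × %ΔP = (-1.8) × (+16.7%) = -30.0600%
%ΔTR ≈ %ΔP + %ΔQ = (+16.7%) + (-30.0600%) = -13.3600%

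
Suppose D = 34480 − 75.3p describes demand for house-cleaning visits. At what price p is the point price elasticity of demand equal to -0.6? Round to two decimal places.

171.71

Ed = −75.3p/(34480 − 75.3p). Set this equal to -0.6:
75.3p = 0.6·(34480 − 75.3p) ⇒ 75.3p(1 + 0.6) = 0.6·34480
p = 0.6·34480 / (75.3·1.6) = 171.7131…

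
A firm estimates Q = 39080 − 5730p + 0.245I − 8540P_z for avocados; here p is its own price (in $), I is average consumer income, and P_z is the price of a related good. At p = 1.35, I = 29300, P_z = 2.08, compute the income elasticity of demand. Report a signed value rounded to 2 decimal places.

0.35

At the given values, Q = 39080 − 5730(1.35) + 0.245(29300) − 8540(2.08) = 20759.8.
∂Q/∂I = 0.245.
E = (0.245) × (29300/20759.8) = 0.3457…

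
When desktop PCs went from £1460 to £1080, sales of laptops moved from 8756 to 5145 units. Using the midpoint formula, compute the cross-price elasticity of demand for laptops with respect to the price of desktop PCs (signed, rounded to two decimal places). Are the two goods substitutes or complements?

1.74; substitutes

%ΔQ_{laptops} = (5145 − 8756)/avg = -3611/6950.5 = -0.519530…
%ΔP_{desktop PCs} = (1080 − 1460)/avg = -380/1270 = -0.299212…
E_cross = (-3611/6950.5) / (-380/1270) = 1.7363…
E_cross > 0 ⇒ the goods are substitutes.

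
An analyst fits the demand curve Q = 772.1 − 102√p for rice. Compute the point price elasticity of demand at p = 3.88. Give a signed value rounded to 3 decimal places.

dQ/dp = −102/(2√p) = -25.8913. At p = 3.88, Q = 571.183.
Ed = (dQ/dp)·(p/Q) = (-25.8913) × (3.88/571.183) = -0.17587…

-0.176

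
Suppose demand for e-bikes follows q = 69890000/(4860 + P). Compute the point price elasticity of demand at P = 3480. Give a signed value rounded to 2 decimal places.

dq/dP = −69890000/(4860 + P)² = -1.00481. At P = 3480, q = 8380.1.
Ed = (dq/dP)·(P/q) = (-1.00481) × (3480/8380.1) = -0.4172…

-0.42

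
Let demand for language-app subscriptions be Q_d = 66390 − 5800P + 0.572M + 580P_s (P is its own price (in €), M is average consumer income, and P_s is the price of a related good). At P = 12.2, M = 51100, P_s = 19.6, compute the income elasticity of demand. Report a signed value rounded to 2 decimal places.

0.81

At the given values, Q_d = 66390 − 5800(12.2) + 0.572(51100) + 580(19.6) = 36227.2.
∂Q_d/∂M = 0.572.
E = (0.572) × (51100/36227.2) = 0.8068…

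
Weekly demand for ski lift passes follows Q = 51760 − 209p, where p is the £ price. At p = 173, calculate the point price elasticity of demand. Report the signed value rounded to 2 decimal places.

dQ/dp = −209. At p = 173, Q = 51760 − 209(173) = 15603.
Ed = (dQ/dp)·(p/Q) = −209 × (173/15603) = -2.3173…

-2.32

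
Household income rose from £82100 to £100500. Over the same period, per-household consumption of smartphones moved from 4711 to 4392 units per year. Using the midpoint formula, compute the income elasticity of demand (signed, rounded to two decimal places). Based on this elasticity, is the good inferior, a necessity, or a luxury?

-0.35; inferior

%ΔQ = (4392 − 4711)/[( 4711 + 4392)/2] = -319/4551.5 = -0.070086…
%ΔIncome = (100500 − 82100)/[( 82100 + 100500)/2] = 18400/91300 = 0.201533…
E_income = (-319/4551.5) / (18400/91300) = -0.3477…
E_income < 0 ⇒ inferior good.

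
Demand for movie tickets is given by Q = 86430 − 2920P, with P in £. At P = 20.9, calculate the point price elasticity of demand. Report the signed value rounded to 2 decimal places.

dQ/dP = −2920. At P = 20.9, Q = 86430 − 2920(20.9) = 25402.
Ed = (dQ/dP)·(P/Q) = −2920 × (20.9/25402) = -2.4024…

-2.40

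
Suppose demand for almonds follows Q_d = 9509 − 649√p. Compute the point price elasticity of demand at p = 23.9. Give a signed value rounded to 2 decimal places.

dQ_d/dp = −649/(2√p) = -66.3767. At p = 23.9, Q_d = 6336.19.
Ed = (dQ_d/dp)·(p/Q_d) = (-66.3767) × (23.9/6336.19) = -0.2503…

-0.25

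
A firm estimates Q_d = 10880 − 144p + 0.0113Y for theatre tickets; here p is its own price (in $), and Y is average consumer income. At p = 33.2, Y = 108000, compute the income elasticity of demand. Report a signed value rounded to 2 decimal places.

0.17

At the given values, Q_d = 10880 − 144(33.2) + 0.0113(108000) = 7319.6.
∂Q_d/∂Y = 0.0113.
E = (0.0113) × (108000/7319.6) = 0.1667…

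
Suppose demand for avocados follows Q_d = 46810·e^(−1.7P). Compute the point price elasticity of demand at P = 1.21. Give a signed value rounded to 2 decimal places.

dQ_d/dP = −1.7·Q_d = -10172.9. At P = 1.21, Q_d = 5984.05.
Ed = (dQ_d/dP)·(P/Q_d) = (-10172.9) × (1.21/5984.05) = -2.057

-2.06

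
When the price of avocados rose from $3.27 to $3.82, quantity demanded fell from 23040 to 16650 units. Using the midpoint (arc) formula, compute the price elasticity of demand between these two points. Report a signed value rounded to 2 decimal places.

%ΔQ = (16650 − 23040) / [(23040 + 16650)/2] = -6390/19845 = -0.321995…
%ΔP = (3.82 − 3.27) / [(3.27 + 3.82)/2] = 0.55/3.545 = 0.155148…
Arc Ed = %ΔQ / %ΔP = (-6390/19845) / (0.55/3.545) = -2.0754…

-2.08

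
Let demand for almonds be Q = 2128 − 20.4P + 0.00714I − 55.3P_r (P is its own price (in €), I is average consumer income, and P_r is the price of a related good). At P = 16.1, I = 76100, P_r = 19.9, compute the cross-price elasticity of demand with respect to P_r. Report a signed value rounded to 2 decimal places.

At the given values, Q = 2128 − 20.4(16.1) + 0.00714(76100) − 55.3(19.9) = 1242.444.
∂Q/∂P_r = -55.3.
E = (-55.3) × (19.9/1242.444) = -0.8857…

-0.89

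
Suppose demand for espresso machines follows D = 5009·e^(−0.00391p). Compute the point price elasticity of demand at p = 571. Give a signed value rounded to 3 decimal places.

dD/dp = −0.00391·D = -2.10048. At p = 571, D = 537.206.
Ed = (dD/dp)·(p/D) = (-2.10048) × (571/537.206) = -2.23261

-2.233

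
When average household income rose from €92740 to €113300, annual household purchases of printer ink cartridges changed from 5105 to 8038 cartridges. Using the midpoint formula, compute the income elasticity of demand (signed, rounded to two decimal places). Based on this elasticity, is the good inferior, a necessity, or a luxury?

2.24; luxury

%ΔQ = (8038 − 5105)/[( 5105 + 8038)/2] = 2933/6571.5 = 0.446321…
%ΔIncome = (113300 − 92740)/[( 92740 + 113300)/2] = 20560/103020 = 0.199572…
E_income = (2933/6571.5) / (20560/103020) = 2.2363…
E_income > 1 ⇒ normal good, luxury.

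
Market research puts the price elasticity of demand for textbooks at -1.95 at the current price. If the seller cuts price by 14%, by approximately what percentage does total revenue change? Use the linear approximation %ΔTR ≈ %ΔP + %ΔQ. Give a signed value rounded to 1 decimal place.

%ΔQ ≈ Ed × %ΔP = (-1.95) × (-14%) = +27.3000%
%ΔTR ≈ %ΔP + %ΔQ = (-14%) + (+27.3000%) = +13.3000%

+13.3%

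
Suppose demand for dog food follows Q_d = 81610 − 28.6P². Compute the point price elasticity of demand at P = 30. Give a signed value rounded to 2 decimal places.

-0.92

dQ_d/dP = −2·28.6·P = -1716. At P = 30, Q_d = 55870.
Ed = (dQ_d/dP)·(P/Q_d) = (-1716) × (30/55870) = -0.9214…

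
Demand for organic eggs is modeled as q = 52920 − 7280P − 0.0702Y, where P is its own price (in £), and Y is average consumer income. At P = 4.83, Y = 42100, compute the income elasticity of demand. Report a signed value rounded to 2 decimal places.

-0.20

At the given values, q = 52920 − 7280(4.83) − 0.0702(42100) = 14802.18.
∂q/∂Y = -0.0702.
E = (-0.0702) × (42100/14802.18) = -0.1996…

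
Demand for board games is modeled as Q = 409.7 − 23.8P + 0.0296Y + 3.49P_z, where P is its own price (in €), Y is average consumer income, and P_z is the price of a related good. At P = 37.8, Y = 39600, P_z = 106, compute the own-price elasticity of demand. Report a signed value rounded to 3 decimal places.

At the given values, Q = 409.7 − 23.8(37.8) + 0.0296(39600) + 3.49(106) = 1052.16.
∂Q/∂P = −23.8.
E = (-23.8) × (37.8/1052.16) = -0.85504…

-0.855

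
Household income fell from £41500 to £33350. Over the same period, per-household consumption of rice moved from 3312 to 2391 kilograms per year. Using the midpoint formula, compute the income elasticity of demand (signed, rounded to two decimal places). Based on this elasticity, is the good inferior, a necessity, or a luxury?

%ΔQ = (2391 − 3312)/[( 3312 + 2391)/2] = -921/2851.5 = -0.322987…
%ΔIncome = (33350 − 41500)/[( 41500 + 33350)/2] = -8150/37425 = -0.217768…
E_income = (-921/2851.5) / (-8150/37425) = 1.4831…
E_income > 1 ⇒ normal good, luxury.

1.48; luxury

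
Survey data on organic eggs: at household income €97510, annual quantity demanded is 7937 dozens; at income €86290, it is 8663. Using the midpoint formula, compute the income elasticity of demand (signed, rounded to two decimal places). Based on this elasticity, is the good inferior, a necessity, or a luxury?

%ΔQ = (8663 − 7937)/[( 7937 + 8663)/2] = 726/8300 = 0.087469…
%ΔIncome = (86290 − 97510)/[( 97510 + 86290)/2] = -11220/91900 = -0.122089…
E_income = (726/8300) / (-11220/91900) = -0.7164…
E_income < 0 ⇒ inferior good.

-0.72; inferior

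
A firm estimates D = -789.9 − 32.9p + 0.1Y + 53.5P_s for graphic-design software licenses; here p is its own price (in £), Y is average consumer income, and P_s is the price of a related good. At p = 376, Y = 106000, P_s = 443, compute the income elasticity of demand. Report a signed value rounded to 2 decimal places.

At the given values, D = -789.9 − 32.9(376) + 0.1(106000) + 53.5(443) = 21140.2.
∂D/∂Y = 0.1.
E = (0.1) × (106000/21140.2) = 0.5014…

0.50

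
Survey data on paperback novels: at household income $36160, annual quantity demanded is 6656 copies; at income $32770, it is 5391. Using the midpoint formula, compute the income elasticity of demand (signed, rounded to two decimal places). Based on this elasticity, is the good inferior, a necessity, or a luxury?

2.14; luxury

%ΔQ = (5391 − 6656)/[( 6656 + 5391)/2] = -1265/6023.5 = -0.210010…
%ΔIncome = (32770 − 36160)/[( 36160 + 32770)/2] = -3390/34465 = -0.098360…
E_income = (-1265/6023.5) / (-3390/34465) = 2.1351…
E_income > 1 ⇒ normal good, luxury.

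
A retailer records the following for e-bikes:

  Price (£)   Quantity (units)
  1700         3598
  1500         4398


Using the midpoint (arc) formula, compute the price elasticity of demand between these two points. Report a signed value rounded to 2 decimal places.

%ΔQ = (4398 − 3598) / [(3598 + 4398)/2] = 800/3998 = 0.200100…
%ΔP = (1500 − 1700) / [(1700 + 1500)/2] = -200/1600 = -0.125
Arc Ed = %ΔQ / %ΔP = (800/3998) / (-200/1600) = -1.6008…

-1.60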